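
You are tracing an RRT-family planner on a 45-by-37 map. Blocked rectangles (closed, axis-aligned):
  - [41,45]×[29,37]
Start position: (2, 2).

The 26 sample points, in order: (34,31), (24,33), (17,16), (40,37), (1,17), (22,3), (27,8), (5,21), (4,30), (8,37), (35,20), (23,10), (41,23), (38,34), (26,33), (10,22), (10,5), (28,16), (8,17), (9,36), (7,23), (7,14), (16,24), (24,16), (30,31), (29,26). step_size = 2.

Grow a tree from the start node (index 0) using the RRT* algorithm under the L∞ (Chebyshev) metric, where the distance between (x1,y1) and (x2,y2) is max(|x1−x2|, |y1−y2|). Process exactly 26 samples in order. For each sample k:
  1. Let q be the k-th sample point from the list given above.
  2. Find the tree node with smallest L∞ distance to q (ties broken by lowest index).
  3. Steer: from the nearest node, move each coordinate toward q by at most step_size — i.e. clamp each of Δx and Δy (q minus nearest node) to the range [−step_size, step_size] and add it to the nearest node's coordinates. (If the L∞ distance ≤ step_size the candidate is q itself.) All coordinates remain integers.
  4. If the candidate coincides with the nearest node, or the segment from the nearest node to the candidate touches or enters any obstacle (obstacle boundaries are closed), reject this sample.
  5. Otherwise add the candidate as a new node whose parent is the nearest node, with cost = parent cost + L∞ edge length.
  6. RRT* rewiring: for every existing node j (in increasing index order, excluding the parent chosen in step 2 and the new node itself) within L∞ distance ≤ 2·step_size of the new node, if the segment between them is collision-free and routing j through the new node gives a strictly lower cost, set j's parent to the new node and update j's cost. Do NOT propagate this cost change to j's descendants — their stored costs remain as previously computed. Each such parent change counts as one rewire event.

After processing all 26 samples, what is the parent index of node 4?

Parent of node 4: 3

1. q=(34,31) nearest=0 d=32 new=(4,4) → add node 1 parent=0 cost=2
2. q=(24,33) nearest=1 d=29 new=(6,6) → add node 2 parent=1 cost=4
3. q=(17,16) nearest=2 d=11 new=(8,8) → add node 3 parent=2 cost=6
4. q=(40,37) nearest=3 d=32 new=(10,10) → add node 4 parent=3 cost=8
5. q=(1,17) nearest=3 d=9 new=(6,10) → add node 5 parent=3 cost=8
6. q=(22,3) nearest=4 d=12 new=(12,8) → add node 6 parent=4 cost=10
7. q=(27,8) nearest=6 d=15 new=(14,8) → add node 7 parent=6 cost=12
8. q=(5,21) nearest=4 d=11 new=(8,12) → add node 8 parent=4 cost=10
9. q=(4,30) nearest=8 d=18 new=(6,14) → add node 9 parent=8 cost=12
10. q=(8,37) nearest=9 d=23 new=(8,16) → add node 10 parent=9 cost=14
11. q=(35,20) nearest=7 d=21 new=(16,10) → add node 11 parent=7 cost=14
12. q=(23,10) nearest=11 d=7 new=(18,10) → add node 12 parent=11 cost=16
13. q=(41,23) nearest=12 d=23 new=(20,12) → add node 13 parent=12 cost=18
14. q=(38,34) nearest=13 d=22 new=(22,14) → add node 14 parent=13 cost=20
15. q=(26,33) nearest=10 d=18 new=(10,18) → add node 15 parent=10 cost=16
16. q=(10,22) nearest=15 d=4 new=(10,20) → add node 16 parent=15 cost=18
17. q=(10,5) nearest=3 d=3 new=(10,6) → add node 17 parent=3 cost=8
18. q=(28,16) nearest=14 d=6 new=(24,16) → add node 18 parent=14 cost=22
19. q=(8,17) nearest=10 d=1 new=(8,17) → add node 19 parent=10 cost=15
20. q=(9,36) nearest=16 d=16 new=(9,22) → add node 20 parent=16 cost=20
21. q=(7,23) nearest=20 d=2 new=(7,23) → add node 21 parent=20 cost=22
22. q=(7,14) nearest=9 d=1 new=(7,14) → add node 22 parent=9 cost=13
23. q=(16,24) nearest=15 d=6 new=(12,20) → add node 23 parent=15 cost=18
24. q=(24,16) nearest=18 d=0 → coincident, reject
25. q=(30,31) nearest=18 d=15 new=(26,18) → add node 24 parent=18 cost=24
26. q=(29,26) nearest=24 d=8 new=(28,20) → add node 25 parent=24 cost=26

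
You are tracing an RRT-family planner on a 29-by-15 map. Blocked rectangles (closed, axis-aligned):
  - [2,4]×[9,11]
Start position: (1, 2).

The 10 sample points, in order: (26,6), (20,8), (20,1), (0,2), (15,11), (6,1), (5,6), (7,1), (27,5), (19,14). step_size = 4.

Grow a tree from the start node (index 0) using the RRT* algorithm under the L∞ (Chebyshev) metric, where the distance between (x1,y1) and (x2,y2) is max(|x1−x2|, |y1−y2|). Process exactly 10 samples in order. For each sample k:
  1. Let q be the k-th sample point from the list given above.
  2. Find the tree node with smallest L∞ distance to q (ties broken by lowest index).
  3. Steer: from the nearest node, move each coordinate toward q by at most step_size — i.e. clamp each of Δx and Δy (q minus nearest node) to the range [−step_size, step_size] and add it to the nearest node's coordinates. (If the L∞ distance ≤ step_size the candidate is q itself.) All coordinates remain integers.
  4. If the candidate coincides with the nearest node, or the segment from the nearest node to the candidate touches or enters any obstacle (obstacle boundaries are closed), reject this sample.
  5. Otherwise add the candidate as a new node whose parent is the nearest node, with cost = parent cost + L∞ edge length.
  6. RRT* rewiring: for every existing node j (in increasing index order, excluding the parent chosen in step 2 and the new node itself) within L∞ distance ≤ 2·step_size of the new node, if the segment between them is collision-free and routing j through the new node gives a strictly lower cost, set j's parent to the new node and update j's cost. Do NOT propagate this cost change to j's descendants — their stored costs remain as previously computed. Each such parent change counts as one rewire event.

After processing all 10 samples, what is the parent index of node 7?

1. q=(26,6) nearest=0 d=25 new=(5,6) → add node 1 parent=0 cost=4
2. q=(20,8) nearest=1 d=15 new=(9,8) → add node 2 parent=1 cost=8
3. q=(20,1) nearest=2 d=11 new=(13,4) → add node 3 parent=2 cost=12
4. q=(0,2) nearest=0 d=1 new=(0,2) → add node 4 parent=0 cost=1
5. q=(15,11) nearest=2 d=6 new=(13,11) → add node 5 parent=2 cost=12
6. q=(6,1) nearest=0 d=5 new=(5,1) → add node 6 parent=0 cost=4
7. q=(5,6) nearest=1 d=0 → coincident, reject
8. q=(7,1) nearest=6 d=2 new=(7,1) → add node 7 parent=6 cost=6
9. q=(27,5) nearest=3 d=14 new=(17,5) → add node 8 parent=3 cost=16
10. q=(19,14) nearest=5 d=6 new=(17,14) → add node 9 parent=5 cost=16

Parent of node 7: 6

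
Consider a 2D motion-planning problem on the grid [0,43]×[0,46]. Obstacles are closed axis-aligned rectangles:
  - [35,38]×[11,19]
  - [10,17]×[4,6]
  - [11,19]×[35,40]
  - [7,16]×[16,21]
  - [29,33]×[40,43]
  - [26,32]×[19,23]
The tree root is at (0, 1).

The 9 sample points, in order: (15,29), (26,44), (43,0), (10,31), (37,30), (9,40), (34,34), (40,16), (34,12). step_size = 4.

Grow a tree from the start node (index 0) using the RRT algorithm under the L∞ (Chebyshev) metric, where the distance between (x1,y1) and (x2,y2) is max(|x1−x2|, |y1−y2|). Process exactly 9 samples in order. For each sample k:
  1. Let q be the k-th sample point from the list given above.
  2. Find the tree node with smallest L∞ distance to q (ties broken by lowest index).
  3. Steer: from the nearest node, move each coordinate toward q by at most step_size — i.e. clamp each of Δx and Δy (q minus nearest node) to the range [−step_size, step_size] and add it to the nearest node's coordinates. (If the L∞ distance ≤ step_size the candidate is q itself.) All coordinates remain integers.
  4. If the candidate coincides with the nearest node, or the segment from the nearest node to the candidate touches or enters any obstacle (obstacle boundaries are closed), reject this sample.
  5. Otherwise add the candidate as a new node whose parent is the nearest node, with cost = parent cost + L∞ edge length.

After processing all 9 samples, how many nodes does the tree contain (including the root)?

Node count: 5

1. q=(15,29) nearest=0 d=28 new=(4,5) → add node 1 parent=0 cost=4
2. q=(26,44) nearest=1 d=39 new=(8,9) → add node 2 parent=1 cost=8
3. q=(43,0) nearest=2 d=35 new=(12,5) → blocked by [10,17]×[4,6], reject
4. q=(10,31) nearest=2 d=22 new=(10,13) → add node 3 parent=2 cost=12
5. q=(37,30) nearest=3 d=27 new=(14,17) → blocked by [7,16]×[16,21], reject
6. q=(9,40) nearest=3 d=27 new=(9,17) → blocked by [7,16]×[16,21], reject
7. q=(34,34) nearest=3 d=24 new=(14,17) → blocked by [7,16]×[16,21], reject
8. q=(40,16) nearest=3 d=30 new=(14,16) → blocked by [7,16]×[16,21], reject
9. q=(34,12) nearest=3 d=24 new=(14,12) → add node 4 parent=3 cost=16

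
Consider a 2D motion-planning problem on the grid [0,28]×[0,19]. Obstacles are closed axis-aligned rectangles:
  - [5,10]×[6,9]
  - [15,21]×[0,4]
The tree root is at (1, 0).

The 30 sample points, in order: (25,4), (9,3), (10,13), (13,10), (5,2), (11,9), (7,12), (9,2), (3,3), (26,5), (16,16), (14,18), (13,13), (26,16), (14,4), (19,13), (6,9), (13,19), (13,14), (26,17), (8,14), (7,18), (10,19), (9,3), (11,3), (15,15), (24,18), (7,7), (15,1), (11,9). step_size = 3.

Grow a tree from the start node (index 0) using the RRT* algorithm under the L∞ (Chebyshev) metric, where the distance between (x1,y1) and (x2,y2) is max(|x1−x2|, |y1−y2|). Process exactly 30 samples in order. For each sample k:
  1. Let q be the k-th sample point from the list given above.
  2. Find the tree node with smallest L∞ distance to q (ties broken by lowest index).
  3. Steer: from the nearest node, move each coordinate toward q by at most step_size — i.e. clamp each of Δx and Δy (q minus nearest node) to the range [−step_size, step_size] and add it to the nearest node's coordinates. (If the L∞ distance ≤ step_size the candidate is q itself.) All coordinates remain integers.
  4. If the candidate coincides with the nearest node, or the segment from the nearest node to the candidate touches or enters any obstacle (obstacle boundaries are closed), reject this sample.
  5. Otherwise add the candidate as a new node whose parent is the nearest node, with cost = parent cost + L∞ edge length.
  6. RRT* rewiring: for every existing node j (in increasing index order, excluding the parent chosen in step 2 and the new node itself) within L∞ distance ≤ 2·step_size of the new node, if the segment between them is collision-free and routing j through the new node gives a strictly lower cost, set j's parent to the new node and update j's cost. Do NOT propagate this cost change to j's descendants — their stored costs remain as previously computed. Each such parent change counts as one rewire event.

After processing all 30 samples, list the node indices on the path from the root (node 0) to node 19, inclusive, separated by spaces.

Path: 0 1 2 4 19

1. q=(25,4) nearest=0 d=24 new=(4,3) → add node 1 parent=0 cost=3
2. q=(9,3) nearest=1 d=5 new=(7,3) → add node 2 parent=1 cost=6
3. q=(10,13) nearest=1 d=10 new=(7,6) → blocked by [5,10]×[6,9], reject
4. q=(13,10) nearest=2 d=7 new=(10,6) → blocked by [5,10]×[6,9], reject
5. q=(5,2) nearest=1 d=1 new=(5,2) → add node 3 parent=1 cost=4
6. q=(11,9) nearest=2 d=6 new=(10,6) → blocked by [5,10]×[6,9], reject
7. q=(7,12) nearest=1 d=9 new=(7,6) → blocked by [5,10]×[6,9], reject
8. q=(9,2) nearest=2 d=2 new=(9,2) → add node 4 parent=2 cost=8
9. q=(3,3) nearest=1 d=1 new=(3,3) → add node 5 parent=1 cost=4
10. q=(26,5) nearest=4 d=17 new=(12,5) → add node 6 parent=4 cost=11
11. q=(16,16) nearest=6 d=11 new=(15,8) → add node 7 parent=6 cost=14
12. q=(14,18) nearest=7 d=10 new=(14,11) → add node 8 parent=7 cost=17
13. q=(13,13) nearest=8 d=2 new=(13,13) → add node 9 parent=8 cost=19
14. q=(26,16) nearest=7 d=11 new=(18,11) → add node 10 parent=7 cost=17
15. q=(14,4) nearest=6 d=2 new=(14,4) → add node 11 parent=6 cost=13
16. q=(19,13) nearest=10 d=2 new=(19,13) → add node 12 parent=10 cost=19
17. q=(6,9) nearest=1 d=6 new=(6,6) → blocked by [5,10]×[6,9], reject
18. q=(13,19) nearest=9 d=6 new=(13,16) → add node 13 parent=9 cost=22
19. q=(13,14) nearest=9 d=1 new=(13,14) → add node 14 parent=9 cost=20
20. q=(26,17) nearest=12 d=7 new=(22,16) → add node 15 parent=12 cost=22
21. q=(8,14) nearest=9 d=5 new=(10,14) → add node 16 parent=9 cost=22
22. q=(7,18) nearest=16 d=4 new=(7,17) → add node 17 parent=16 cost=25
23. q=(10,19) nearest=13 d=3 new=(10,19) → add node 18 parent=13 cost=25
24. q=(9,3) nearest=4 d=1 new=(9,3) → add node 19 parent=4 cost=9
25. q=(11,3) nearest=4 d=2 new=(11,3) → add node 20 parent=4 cost=10
26. q=(15,15) nearest=9 d=2 new=(15,15) → add node 21 parent=9 cost=21
27. q=(24,18) nearest=15 d=2 new=(24,18) → add node 22 parent=15 cost=24
28. q=(7,7) nearest=1 d=4 new=(7,6) → blocked by [5,10]×[6,9], reject
29. q=(15,1) nearest=11 d=3 new=(15,1) → blocked by [15,21]×[0,4], reject
30. q=(11,9) nearest=8 d=3 new=(11,9) → add node 23 parent=8 cost=20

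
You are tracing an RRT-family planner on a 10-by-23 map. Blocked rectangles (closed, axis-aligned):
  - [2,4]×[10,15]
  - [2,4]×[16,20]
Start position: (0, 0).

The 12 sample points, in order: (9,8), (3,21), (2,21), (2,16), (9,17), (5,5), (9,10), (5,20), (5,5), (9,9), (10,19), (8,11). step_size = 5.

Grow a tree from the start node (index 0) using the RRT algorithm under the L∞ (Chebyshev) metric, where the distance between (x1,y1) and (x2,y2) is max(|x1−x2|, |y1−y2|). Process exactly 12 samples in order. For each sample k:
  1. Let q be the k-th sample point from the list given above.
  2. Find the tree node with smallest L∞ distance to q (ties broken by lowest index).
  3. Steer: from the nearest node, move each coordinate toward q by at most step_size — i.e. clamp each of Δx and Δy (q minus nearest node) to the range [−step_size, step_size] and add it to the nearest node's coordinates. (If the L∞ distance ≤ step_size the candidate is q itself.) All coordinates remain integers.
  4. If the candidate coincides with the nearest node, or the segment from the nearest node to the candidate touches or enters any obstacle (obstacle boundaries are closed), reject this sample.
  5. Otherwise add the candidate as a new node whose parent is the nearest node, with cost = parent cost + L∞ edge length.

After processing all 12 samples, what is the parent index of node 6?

Parent of node 6: 2

1. q=(9,8) nearest=0 d=9 new=(5,5) → add node 1 parent=0 cost=5
2. q=(3,21) nearest=1 d=16 new=(3,10) → blocked by [2,4]×[10,15], reject
3. q=(2,21) nearest=1 d=16 new=(2,10) → blocked by [2,4]×[10,15], reject
4. q=(2,16) nearest=1 d=11 new=(2,10) → blocked by [2,4]×[10,15], reject
5. q=(9,17) nearest=1 d=12 new=(9,10) → add node 2 parent=1 cost=10
6. q=(5,5) nearest=1 d=0 → coincident, reject
7. q=(9,10) nearest=2 d=0 → coincident, reject
8. q=(5,20) nearest=2 d=10 new=(5,15) → add node 3 parent=2 cost=15
9. q=(5,5) nearest=1 d=0 → coincident, reject
10. q=(9,9) nearest=2 d=1 new=(9,9) → add node 4 parent=2 cost=11
11. q=(10,19) nearest=3 d=5 new=(10,19) → add node 5 parent=3 cost=20
12. q=(8,11) nearest=2 d=1 new=(8,11) → add node 6 parent=2 cost=11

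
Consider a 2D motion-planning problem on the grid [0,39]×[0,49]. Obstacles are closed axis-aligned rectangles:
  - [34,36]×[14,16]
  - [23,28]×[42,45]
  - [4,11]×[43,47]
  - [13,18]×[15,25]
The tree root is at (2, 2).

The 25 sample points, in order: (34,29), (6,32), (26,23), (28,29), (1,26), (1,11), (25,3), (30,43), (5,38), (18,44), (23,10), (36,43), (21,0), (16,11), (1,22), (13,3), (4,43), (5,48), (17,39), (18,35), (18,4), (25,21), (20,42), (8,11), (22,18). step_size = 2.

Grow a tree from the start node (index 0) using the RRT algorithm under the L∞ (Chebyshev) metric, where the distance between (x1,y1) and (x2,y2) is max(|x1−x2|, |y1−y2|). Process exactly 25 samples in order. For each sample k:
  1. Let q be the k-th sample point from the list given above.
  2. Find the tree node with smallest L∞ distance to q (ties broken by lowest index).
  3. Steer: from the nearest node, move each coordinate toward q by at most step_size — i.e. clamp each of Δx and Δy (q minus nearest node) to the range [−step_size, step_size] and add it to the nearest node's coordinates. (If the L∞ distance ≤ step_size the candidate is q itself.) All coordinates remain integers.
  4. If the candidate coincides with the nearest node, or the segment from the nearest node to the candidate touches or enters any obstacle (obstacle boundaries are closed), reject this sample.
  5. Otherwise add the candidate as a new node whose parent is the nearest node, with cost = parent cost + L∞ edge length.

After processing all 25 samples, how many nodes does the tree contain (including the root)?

1. q=(34,29) nearest=0 d=32 new=(4,4) → add node 1 parent=0 cost=2
2. q=(6,32) nearest=1 d=28 new=(6,6) → add node 2 parent=1 cost=4
3. q=(26,23) nearest=2 d=20 new=(8,8) → add node 3 parent=2 cost=6
4. q=(28,29) nearest=3 d=21 new=(10,10) → add node 4 parent=3 cost=8
5. q=(1,26) nearest=4 d=16 new=(8,12) → add node 5 parent=4 cost=10
6. q=(1,11) nearest=2 d=5 new=(4,8) → add node 6 parent=2 cost=6
7. q=(25,3) nearest=4 d=15 new=(12,8) → add node 7 parent=4 cost=10
8. q=(30,43) nearest=5 d=31 new=(10,14) → add node 8 parent=5 cost=12
9. q=(5,38) nearest=8 d=24 new=(8,16) → add node 9 parent=8 cost=14
10. q=(18,44) nearest=9 d=28 new=(10,18) → add node 10 parent=9 cost=16
11. q=(23,10) nearest=7 d=11 new=(14,10) → add node 11 parent=7 cost=12
12. q=(36,43) nearest=10 d=26 new=(12,20) → add node 12 parent=10 cost=18
13. q=(21,0) nearest=7 d=9 new=(14,6) → add node 13 parent=7 cost=12
14. q=(16,11) nearest=11 d=2 new=(16,11) → add node 14 parent=11 cost=14
15. q=(1,22) nearest=9 d=7 new=(6,18) → add node 15 parent=9 cost=16
16. q=(13,3) nearest=13 d=3 new=(13,4) → add node 16 parent=13 cost=14
17. q=(4,43) nearest=12 d=23 new=(10,22) → add node 17 parent=12 cost=20
18. q=(5,48) nearest=17 d=26 new=(8,24) → add node 18 parent=17 cost=22
19. q=(17,39) nearest=18 d=15 new=(10,26) → add node 19 parent=18 cost=24
20. q=(18,35) nearest=19 d=9 new=(12,28) → add node 20 parent=19 cost=26
21. q=(18,4) nearest=13 d=4 new=(16,4) → add node 21 parent=13 cost=14
22. q=(25,21) nearest=14 d=10 new=(18,13) → add node 22 parent=14 cost=16
23. q=(20,42) nearest=20 d=14 new=(14,30) → add node 23 parent=20 cost=28
24. q=(8,11) nearest=5 d=1 new=(8,11) → add node 24 parent=5 cost=11
25. q=(22,18) nearest=22 d=5 new=(20,15) → add node 25 parent=22 cost=18

Node count: 26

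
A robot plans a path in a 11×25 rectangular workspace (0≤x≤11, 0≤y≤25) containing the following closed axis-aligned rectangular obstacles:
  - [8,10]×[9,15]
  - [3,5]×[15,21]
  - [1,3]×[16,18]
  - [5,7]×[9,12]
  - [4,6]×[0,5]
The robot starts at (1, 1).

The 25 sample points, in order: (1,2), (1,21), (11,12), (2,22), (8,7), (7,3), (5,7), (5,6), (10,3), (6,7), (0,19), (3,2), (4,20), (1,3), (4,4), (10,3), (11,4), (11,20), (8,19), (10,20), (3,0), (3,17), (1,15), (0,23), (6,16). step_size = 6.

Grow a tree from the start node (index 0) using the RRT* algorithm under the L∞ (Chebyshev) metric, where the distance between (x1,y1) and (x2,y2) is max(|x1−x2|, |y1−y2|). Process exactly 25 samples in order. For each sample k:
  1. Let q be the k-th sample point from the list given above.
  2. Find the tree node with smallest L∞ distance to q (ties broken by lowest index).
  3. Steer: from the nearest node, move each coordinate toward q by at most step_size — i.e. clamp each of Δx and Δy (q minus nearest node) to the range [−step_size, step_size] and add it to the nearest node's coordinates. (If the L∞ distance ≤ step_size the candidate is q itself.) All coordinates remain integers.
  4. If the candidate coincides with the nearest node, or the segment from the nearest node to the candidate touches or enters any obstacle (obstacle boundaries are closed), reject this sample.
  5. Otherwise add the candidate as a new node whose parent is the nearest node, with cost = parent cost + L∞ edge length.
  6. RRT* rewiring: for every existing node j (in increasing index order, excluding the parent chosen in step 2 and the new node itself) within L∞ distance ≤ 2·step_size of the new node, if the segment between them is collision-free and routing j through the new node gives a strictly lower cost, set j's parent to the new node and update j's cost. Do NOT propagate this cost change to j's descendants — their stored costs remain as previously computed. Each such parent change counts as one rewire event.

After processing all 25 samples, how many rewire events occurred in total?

1. q=(1,2) nearest=0 d=1 new=(1,2) → add node 1 parent=0 cost=1
2. q=(1,21) nearest=1 d=19 new=(1,8) → add node 2 parent=1 cost=7
3. q=(11,12) nearest=1 d=10 new=(7,8) → blocked by [4,6]×[0,5], reject
4. q=(2,22) nearest=2 d=14 new=(2,14) → add node 3 parent=2 cost=13
5. q=(8,7) nearest=0 d=7 new=(7,7) → blocked by [4,6]×[0,5], reject
6. q=(7,3) nearest=0 d=6 new=(7,3) → blocked by [4,6]×[0,5], reject
7. q=(5,7) nearest=2 d=4 new=(5,7) → add node 4 parent=2 cost=11
8. q=(5,6) nearest=4 d=1 new=(5,6) → add node 5 parent=4 cost=12
9. q=(10,3) nearest=4 d=5 new=(10,3) → add node 6 parent=4 cost=16
10. q=(6,7) nearest=4 d=1 new=(6,7) → add node 7 parent=4 cost=12
11. q=(0,19) nearest=3 d=5 new=(0,19) → blocked by [1,3]×[16,18], reject
12. q=(3,2) nearest=0 d=2 new=(3,2) → add node 8 parent=0 cost=2
13. q=(4,20) nearest=3 d=6 new=(4,20) → blocked by [3,5]×[15,21], reject
14. q=(1,3) nearest=1 d=1 new=(1,3) → add node 9 parent=1 cost=2; rewire 4→9 (6<11); rewire 5→9 (6<12); rewire 7→9 (7<12)
15. q=(4,4) nearest=5 d=2 new=(4,4) → blocked by [4,6]×[0,5], reject
16. q=(10,3) nearest=6 d=0 → coincident, reject
17. q=(11,4) nearest=6 d=1 new=(11,4) → add node 10 parent=6 cost=17
18. q=(11,20) nearest=3 d=9 new=(8,20) → blocked by [3,5]×[15,21], reject
19. q=(8,19) nearest=3 d=6 new=(8,19) → blocked by [3,5]×[15,21], reject
20. q=(10,20) nearest=3 d=8 new=(8,20) → blocked by [3,5]×[15,21], reject
21. q=(3,0) nearest=0 d=2 new=(3,0) → add node 11 parent=0 cost=2
22. q=(3,17) nearest=3 d=3 new=(3,17) → blocked by [3,5]×[15,21], reject
23. q=(1,15) nearest=3 d=1 new=(1,15) → add node 12 parent=3 cost=14
24. q=(0,23) nearest=12 d=8 new=(0,21) → add node 13 parent=12 cost=20
25. q=(6,16) nearest=3 d=4 new=(6,16) → blocked by [3,5]×[15,21], reject

Rewire events: 3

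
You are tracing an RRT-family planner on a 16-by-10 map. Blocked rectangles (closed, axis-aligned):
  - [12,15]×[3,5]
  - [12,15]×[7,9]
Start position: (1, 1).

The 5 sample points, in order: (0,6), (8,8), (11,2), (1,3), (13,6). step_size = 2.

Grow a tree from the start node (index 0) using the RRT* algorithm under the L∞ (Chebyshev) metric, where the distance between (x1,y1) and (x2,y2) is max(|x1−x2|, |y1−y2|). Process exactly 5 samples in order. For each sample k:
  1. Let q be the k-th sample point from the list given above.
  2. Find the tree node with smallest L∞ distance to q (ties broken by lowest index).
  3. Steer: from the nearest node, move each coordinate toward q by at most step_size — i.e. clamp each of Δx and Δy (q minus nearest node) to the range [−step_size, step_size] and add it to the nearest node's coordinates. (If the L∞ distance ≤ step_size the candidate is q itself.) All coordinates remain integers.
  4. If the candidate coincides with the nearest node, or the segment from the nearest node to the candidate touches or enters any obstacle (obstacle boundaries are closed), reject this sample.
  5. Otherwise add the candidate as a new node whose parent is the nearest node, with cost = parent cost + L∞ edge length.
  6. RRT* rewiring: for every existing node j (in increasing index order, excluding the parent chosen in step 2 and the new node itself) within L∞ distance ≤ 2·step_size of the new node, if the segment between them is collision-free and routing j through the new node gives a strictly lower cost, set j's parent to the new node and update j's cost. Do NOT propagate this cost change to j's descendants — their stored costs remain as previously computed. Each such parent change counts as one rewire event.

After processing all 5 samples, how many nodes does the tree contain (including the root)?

1. q=(0,6) nearest=0 d=5 new=(0,3) → add node 1 parent=0 cost=2
2. q=(8,8) nearest=0 d=7 new=(3,3) → add node 2 parent=0 cost=2
3. q=(11,2) nearest=2 d=8 new=(5,2) → add node 3 parent=2 cost=4
4. q=(1,3) nearest=1 d=1 new=(1,3) → add node 4 parent=1 cost=3
5. q=(13,6) nearest=3 d=8 new=(7,4) → add node 5 parent=3 cost=6

Node count: 6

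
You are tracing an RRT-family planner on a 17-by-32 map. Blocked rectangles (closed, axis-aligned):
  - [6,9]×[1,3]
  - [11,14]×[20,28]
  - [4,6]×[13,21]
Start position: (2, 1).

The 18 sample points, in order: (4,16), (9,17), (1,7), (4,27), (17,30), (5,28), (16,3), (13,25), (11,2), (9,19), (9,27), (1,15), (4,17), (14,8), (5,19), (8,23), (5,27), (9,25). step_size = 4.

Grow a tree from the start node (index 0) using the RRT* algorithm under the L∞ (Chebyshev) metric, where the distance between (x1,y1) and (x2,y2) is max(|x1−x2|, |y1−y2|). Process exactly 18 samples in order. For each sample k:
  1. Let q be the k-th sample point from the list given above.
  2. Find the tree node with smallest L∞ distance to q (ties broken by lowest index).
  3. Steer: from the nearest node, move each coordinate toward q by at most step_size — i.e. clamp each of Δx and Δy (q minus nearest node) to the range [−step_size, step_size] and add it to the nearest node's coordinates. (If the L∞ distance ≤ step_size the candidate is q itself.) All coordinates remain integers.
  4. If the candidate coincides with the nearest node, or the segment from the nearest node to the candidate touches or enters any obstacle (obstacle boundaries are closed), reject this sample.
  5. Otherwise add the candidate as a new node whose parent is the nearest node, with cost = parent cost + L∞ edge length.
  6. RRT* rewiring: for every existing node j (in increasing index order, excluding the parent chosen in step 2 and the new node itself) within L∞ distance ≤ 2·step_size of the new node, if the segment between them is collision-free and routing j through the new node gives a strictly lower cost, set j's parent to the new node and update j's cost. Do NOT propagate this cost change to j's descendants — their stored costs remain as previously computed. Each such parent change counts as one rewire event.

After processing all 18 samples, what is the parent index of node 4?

1. q=(4,16) nearest=0 d=15 new=(4,5) → add node 1 parent=0 cost=4
2. q=(9,17) nearest=1 d=12 new=(8,9) → add node 2 parent=1 cost=8
3. q=(1,7) nearest=1 d=3 new=(1,7) → add node 3 parent=1 cost=7
4. q=(4,27) nearest=2 d=18 new=(4,13) → blocked by [4,6]×[13,21], reject
5. q=(17,30) nearest=2 d=21 new=(12,13) → add node 4 parent=2 cost=12
6. q=(5,28) nearest=4 d=15 new=(8,17) → add node 5 parent=4 cost=16
7. q=(16,3) nearest=2 d=8 new=(12,5) → add node 6 parent=2 cost=12
8. q=(13,25) nearest=5 d=8 new=(12,21) → blocked by [11,14]×[20,28], reject
9. q=(11,2) nearest=6 d=3 new=(11,2) → add node 7 parent=6 cost=15
10. q=(9,19) nearest=5 d=2 new=(9,19) → add node 8 parent=5 cost=18
11. q=(9,27) nearest=8 d=8 new=(9,23) → add node 9 parent=8 cost=22
12. q=(1,15) nearest=2 d=7 new=(4,13) → blocked by [4,6]×[13,21], reject
13. q=(4,17) nearest=5 d=4 new=(4,17) → blocked by [4,6]×[13,21], reject
14. q=(14,8) nearest=6 d=3 new=(14,8) → add node 10 parent=6 cost=15
15. q=(5,19) nearest=5 d=3 new=(5,19) → blocked by [4,6]×[13,21], reject
16. q=(8,23) nearest=9 d=1 new=(8,23) → add node 11 parent=9 cost=23
17. q=(5,27) nearest=9 d=4 new=(5,27) → add node 12 parent=9 cost=26
18. q=(9,25) nearest=9 d=2 new=(9,25) → add node 13 parent=9 cost=24

Parent of node 4: 2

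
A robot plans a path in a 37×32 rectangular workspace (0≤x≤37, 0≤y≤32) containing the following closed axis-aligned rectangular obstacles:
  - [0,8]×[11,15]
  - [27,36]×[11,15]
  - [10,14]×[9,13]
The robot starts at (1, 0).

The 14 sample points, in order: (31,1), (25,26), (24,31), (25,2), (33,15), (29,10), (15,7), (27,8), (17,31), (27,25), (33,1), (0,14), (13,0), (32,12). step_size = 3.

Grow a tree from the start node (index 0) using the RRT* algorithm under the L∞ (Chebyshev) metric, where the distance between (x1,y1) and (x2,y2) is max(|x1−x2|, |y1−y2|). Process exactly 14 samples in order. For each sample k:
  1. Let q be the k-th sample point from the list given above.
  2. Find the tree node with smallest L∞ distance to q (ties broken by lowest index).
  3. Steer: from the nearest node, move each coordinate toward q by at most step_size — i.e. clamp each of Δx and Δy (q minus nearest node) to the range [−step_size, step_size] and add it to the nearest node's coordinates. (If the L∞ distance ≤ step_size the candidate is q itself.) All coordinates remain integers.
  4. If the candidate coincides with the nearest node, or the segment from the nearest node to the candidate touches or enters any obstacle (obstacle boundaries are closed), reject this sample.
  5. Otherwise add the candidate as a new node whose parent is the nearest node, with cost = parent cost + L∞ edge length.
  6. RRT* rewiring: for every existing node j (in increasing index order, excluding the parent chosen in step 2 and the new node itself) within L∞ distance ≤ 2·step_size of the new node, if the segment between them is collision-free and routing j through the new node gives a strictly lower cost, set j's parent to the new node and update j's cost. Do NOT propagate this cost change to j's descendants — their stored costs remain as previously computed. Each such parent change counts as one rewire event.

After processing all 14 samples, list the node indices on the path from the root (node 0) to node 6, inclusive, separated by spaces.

1. q=(31,1) nearest=0 d=30 new=(4,1) → add node 1 parent=0 cost=3
2. q=(25,26) nearest=1 d=25 new=(7,4) → add node 2 parent=1 cost=6
3. q=(24,31) nearest=2 d=27 new=(10,7) → add node 3 parent=2 cost=9
4. q=(25,2) nearest=3 d=15 new=(13,4) → add node 4 parent=3 cost=12
5. q=(33,15) nearest=4 d=20 new=(16,7) → add node 5 parent=4 cost=15
6. q=(29,10) nearest=5 d=13 new=(19,10) → add node 6 parent=5 cost=18
7. q=(15,7) nearest=5 d=1 new=(15,7) → add node 7 parent=5 cost=16
8. q=(27,8) nearest=6 d=8 new=(22,8) → add node 8 parent=6 cost=21
9. q=(17,31) nearest=6 d=21 new=(17,13) → add node 9 parent=6 cost=21
10. q=(27,25) nearest=9 d=12 new=(20,16) → add node 10 parent=9 cost=24
11. q=(33,1) nearest=8 d=11 new=(25,5) → add node 11 parent=8 cost=24
12. q=(0,14) nearest=2 d=10 new=(4,7) → add node 12 parent=2 cost=9
13. q=(13,0) nearest=4 d=4 new=(13,1) → add node 13 parent=4 cost=15
14. q=(32,12) nearest=11 d=7 new=(28,8) → add node 14 parent=11 cost=27

Path: 0 1 2 3 4 5 6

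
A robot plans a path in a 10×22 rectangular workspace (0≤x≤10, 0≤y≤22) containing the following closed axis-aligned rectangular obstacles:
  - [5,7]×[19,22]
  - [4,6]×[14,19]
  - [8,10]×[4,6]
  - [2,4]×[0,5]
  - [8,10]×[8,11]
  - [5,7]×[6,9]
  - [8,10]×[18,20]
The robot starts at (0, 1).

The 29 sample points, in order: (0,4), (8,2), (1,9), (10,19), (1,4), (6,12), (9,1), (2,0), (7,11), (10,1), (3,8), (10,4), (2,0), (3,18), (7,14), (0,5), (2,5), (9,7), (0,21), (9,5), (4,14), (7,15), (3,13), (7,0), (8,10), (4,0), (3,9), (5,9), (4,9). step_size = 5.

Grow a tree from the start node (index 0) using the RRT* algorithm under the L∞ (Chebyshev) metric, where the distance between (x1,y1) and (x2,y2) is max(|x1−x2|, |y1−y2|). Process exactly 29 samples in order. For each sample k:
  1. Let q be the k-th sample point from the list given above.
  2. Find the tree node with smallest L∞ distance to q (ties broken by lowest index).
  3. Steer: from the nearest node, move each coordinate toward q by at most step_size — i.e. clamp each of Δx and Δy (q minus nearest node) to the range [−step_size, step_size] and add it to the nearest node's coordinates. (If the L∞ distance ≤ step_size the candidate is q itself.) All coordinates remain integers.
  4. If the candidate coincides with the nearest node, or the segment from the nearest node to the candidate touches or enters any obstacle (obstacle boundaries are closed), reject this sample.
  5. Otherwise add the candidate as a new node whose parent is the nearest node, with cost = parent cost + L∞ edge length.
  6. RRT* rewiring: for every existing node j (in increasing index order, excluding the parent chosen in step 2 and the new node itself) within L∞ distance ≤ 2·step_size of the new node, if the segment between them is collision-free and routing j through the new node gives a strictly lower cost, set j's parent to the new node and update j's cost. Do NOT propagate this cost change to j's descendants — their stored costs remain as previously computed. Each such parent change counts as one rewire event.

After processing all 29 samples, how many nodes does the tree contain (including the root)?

Node count: 16

1. q=(0,4) nearest=0 d=3 new=(0,4) → add node 1 parent=0 cost=3
2. q=(8,2) nearest=0 d=8 new=(5,2) → blocked by [2,4]×[0,5], reject
3. q=(1,9) nearest=1 d=5 new=(1,9) → add node 2 parent=1 cost=8
4. q=(10,19) nearest=2 d=10 new=(6,14) → blocked by [4,6]×[14,19], reject
5. q=(1,4) nearest=1 d=1 new=(1,4) → add node 3 parent=1 cost=4
6. q=(6,12) nearest=2 d=5 new=(6,12) → add node 4 parent=2 cost=13
7. q=(9,1) nearest=2 d=8 new=(6,4) → add node 5 parent=2 cost=13
8. q=(2,0) nearest=0 d=2 new=(2,0) → blocked by [2,4]×[0,5], reject
9. q=(7,11) nearest=4 d=1 new=(7,11) → add node 6 parent=4 cost=14
10. q=(10,1) nearest=5 d=4 new=(10,1) → add node 7 parent=5 cost=17
11. q=(3,8) nearest=2 d=2 new=(3,8) → add node 8 parent=2 cost=10
12. q=(10,4) nearest=7 d=3 new=(10,4) → blocked by [8,10]×[4,6], reject
13. q=(2,0) nearest=0 d=2 new=(2,0) → blocked by [2,4]×[0,5], reject
14. q=(3,18) nearest=4 d=6 new=(3,17) → blocked by [4,6]×[14,19], reject
15. q=(7,14) nearest=4 d=2 new=(7,14) → add node 9 parent=4 cost=15
16. q=(0,5) nearest=1 d=1 new=(0,5) → add node 10 parent=1 cost=4; rewire 4→10 (11<13); rewire 6→10 (11<14); rewire 8→10 (7<10); rewire 9→10 (13<15)
17. q=(2,5) nearest=3 d=1 new=(2,5) → blocked by [2,4]×[0,5], reject
18. q=(9,7) nearest=5 d=3 new=(9,7) → blocked by [8,10]×[4,6], reject
19. q=(0,21) nearest=9 d=7 new=(2,19) → blocked by [4,6]×[14,19], reject
20. q=(9,5) nearest=5 d=3 new=(9,5) → blocked by [8,10]×[4,6], reject
21. q=(4,14) nearest=4 d=2 new=(4,14) → blocked by [4,6]×[14,19], reject
22. q=(7,15) nearest=9 d=1 new=(7,15) → add node 11 parent=9 cost=14
23. q=(3,13) nearest=4 d=3 new=(3,13) → add node 12 parent=4 cost=14
24. q=(7,0) nearest=7 d=3 new=(7,0) → add node 13 parent=7 cost=20
25. q=(8,10) nearest=6 d=1 new=(8,10) → blocked by [8,10]×[8,11], reject
26. q=(4,0) nearest=13 d=3 new=(4,0) → blocked by [2,4]×[0,5], reject
27. q=(3,9) nearest=8 d=1 new=(3,9) → add node 14 parent=8 cost=8; rewire 12→14 (12<14); rewire 13→14 (17<20)
28. q=(5,9) nearest=6 d=2 new=(5,9) → blocked by [5,7]×[6,9], reject
29. q=(4,9) nearest=8 d=1 new=(4,9) → add node 15 parent=8 cost=8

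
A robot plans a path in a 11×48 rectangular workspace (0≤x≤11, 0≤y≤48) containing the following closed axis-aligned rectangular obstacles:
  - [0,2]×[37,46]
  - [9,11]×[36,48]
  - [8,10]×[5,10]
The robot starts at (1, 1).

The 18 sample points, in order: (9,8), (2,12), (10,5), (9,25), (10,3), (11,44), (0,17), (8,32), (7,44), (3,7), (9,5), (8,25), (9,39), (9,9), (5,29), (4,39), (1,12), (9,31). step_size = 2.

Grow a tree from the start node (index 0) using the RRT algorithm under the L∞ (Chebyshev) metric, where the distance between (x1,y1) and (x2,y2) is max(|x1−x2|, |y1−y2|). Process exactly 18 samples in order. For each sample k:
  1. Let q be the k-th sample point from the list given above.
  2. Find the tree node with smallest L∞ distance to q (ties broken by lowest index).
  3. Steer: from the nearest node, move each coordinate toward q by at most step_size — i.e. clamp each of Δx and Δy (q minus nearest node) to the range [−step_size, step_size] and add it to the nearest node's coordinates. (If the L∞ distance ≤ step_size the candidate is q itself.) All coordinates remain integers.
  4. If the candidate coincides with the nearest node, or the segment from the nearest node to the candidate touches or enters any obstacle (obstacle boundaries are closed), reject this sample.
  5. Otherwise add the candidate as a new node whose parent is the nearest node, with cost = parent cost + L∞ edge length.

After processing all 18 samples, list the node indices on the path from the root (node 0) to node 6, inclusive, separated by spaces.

1. q=(9,8) nearest=0 d=8 new=(3,3) → add node 1 parent=0 cost=2
2. q=(2,12) nearest=1 d=9 new=(2,5) → add node 2 parent=1 cost=4
3. q=(10,5) nearest=1 d=7 new=(5,5) → add node 3 parent=1 cost=4
4. q=(9,25) nearest=2 d=20 new=(4,7) → add node 4 parent=2 cost=6
5. q=(10,3) nearest=3 d=5 new=(7,3) → add node 5 parent=3 cost=6
6. q=(11,44) nearest=4 d=37 new=(6,9) → add node 6 parent=4 cost=8
7. q=(0,17) nearest=6 d=8 new=(4,11) → add node 7 parent=6 cost=10
8. q=(8,32) nearest=7 d=21 new=(6,13) → add node 8 parent=7 cost=12
9. q=(7,44) nearest=8 d=31 new=(7,15) → add node 9 parent=8 cost=14
10. q=(3,7) nearest=4 d=1 new=(3,7) → add node 10 parent=4 cost=7
11. q=(9,5) nearest=5 d=2 new=(9,5) → blocked by [8,10]×[5,10], reject
12. q=(8,25) nearest=9 d=10 new=(8,17) → add node 11 parent=9 cost=16
13. q=(9,39) nearest=11 d=22 new=(9,19) → add node 12 parent=11 cost=18
14. q=(9,9) nearest=6 d=3 new=(8,9) → blocked by [8,10]×[5,10], reject
15. q=(5,29) nearest=12 d=10 new=(7,21) → add node 13 parent=12 cost=20
16. q=(4,39) nearest=13 d=18 new=(5,23) → add node 14 parent=13 cost=22
17. q=(1,12) nearest=7 d=3 new=(2,12) → add node 15 parent=7 cost=12
18. q=(9,31) nearest=14 d=8 new=(7,25) → add node 16 parent=14 cost=24

Path: 0 1 2 4 6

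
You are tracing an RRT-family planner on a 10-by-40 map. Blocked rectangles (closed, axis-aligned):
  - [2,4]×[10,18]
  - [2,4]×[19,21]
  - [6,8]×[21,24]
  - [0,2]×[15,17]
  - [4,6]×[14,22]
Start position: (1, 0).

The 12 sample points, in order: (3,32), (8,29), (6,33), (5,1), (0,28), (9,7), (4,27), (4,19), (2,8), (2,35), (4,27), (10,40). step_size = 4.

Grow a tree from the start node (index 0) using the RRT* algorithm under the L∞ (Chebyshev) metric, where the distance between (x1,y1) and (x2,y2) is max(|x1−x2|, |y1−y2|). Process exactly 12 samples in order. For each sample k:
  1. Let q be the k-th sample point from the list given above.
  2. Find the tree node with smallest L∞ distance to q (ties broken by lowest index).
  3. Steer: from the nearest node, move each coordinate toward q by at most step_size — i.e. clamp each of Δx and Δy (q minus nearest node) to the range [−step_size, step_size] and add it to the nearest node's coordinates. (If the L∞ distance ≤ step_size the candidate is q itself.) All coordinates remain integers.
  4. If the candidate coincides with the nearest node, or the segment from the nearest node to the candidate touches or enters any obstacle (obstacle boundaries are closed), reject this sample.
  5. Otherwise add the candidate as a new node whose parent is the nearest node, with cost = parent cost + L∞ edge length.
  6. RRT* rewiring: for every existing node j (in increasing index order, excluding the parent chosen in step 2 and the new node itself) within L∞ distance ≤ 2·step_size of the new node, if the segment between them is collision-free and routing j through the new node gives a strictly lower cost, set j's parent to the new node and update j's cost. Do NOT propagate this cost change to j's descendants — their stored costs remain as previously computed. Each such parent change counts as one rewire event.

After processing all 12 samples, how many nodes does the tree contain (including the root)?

1. q=(3,32) nearest=0 d=32 new=(3,4) → add node 1 parent=0 cost=4
2. q=(8,29) nearest=1 d=25 new=(7,8) → add node 2 parent=1 cost=8
3. q=(6,33) nearest=2 d=25 new=(6,12) → add node 3 parent=2 cost=12
4. q=(5,1) nearest=1 d=3 new=(5,1) → add node 4 parent=1 cost=7
5. q=(0,28) nearest=3 d=16 new=(2,16) → blocked by [2,4]×[10,18], reject
6. q=(9,7) nearest=2 d=2 new=(9,7) → add node 5 parent=2 cost=10
7. q=(4,27) nearest=3 d=15 new=(4,16) → blocked by [2,4]×[10,18], reject
8. q=(4,19) nearest=3 d=7 new=(4,16) → blocked by [2,4]×[10,18], reject
9. q=(2,8) nearest=1 d=4 new=(2,8) → add node 6 parent=1 cost=8
10. q=(2,35) nearest=3 d=23 new=(2,16) → blocked by [2,4]×[10,18], reject
11. q=(4,27) nearest=3 d=15 new=(4,16) → blocked by [2,4]×[10,18], reject
12. q=(10,40) nearest=3 d=28 new=(10,16) → add node 7 parent=3 cost=16

Node count: 8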